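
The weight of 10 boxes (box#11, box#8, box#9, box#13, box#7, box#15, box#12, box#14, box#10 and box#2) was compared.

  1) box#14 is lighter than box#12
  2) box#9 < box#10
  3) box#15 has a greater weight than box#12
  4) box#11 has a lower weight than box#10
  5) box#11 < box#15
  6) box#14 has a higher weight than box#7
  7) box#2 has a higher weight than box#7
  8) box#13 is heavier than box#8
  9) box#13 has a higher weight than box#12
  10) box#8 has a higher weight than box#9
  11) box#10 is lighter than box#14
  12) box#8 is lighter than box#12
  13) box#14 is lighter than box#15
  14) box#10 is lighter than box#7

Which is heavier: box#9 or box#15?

box#15

Following the relations from box#9: box#9 < box#10 < box#7 < box#14 < box#12 < box#15.
So box#9 < box#15; box#15 is the heavier of the two.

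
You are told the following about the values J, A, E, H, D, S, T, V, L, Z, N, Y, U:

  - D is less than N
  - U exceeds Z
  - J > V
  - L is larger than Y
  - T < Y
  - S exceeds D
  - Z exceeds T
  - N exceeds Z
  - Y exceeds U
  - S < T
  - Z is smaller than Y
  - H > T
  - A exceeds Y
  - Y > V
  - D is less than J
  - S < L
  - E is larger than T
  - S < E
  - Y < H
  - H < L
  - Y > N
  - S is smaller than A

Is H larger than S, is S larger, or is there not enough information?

H

S < T and T < Z give S < Z.
Then Z < U extends the chain to U.
With U < Y: S < T < Z < U < Y.
Then Y < H extends the chain to H.
So H is larger.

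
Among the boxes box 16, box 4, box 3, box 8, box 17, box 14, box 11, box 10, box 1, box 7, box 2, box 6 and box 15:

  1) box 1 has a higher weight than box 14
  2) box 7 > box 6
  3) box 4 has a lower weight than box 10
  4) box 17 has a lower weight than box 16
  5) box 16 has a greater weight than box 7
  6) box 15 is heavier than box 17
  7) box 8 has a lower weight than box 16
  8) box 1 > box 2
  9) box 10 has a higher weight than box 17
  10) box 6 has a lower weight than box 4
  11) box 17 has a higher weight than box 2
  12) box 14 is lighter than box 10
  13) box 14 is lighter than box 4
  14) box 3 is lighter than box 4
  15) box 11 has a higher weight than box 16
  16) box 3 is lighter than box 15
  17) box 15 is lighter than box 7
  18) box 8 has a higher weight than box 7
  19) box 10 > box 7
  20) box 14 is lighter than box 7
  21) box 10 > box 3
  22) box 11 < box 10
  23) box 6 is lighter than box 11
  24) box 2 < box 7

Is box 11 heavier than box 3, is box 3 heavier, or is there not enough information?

Following the relations from box 3: box 3 < box 15 < box 7 < box 8 < box 16 < box 11.
So box 11 is heavier.

box 11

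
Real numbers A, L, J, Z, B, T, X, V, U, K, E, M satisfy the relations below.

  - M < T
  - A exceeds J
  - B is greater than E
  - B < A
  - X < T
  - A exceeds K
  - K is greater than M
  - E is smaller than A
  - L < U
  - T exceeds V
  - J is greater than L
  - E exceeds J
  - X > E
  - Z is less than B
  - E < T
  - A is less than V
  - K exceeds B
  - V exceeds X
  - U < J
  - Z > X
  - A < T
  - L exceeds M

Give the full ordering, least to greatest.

M < L < U < J < E < X < Z < B < K < A < V < T

The consecutive links are each given: M < L; L < U; U < J; J < E; E < X; X < Z; Z < B; B < K; K < A; A < V; V < T.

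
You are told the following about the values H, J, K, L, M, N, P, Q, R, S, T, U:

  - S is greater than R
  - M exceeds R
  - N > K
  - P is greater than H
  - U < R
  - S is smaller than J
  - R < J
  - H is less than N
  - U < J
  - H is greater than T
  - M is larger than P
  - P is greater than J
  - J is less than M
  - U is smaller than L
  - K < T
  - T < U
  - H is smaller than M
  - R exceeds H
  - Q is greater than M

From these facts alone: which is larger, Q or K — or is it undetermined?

Chaining the given relations: K < T < H < R < S < J < P < M < Q.
So Q is larger.

Q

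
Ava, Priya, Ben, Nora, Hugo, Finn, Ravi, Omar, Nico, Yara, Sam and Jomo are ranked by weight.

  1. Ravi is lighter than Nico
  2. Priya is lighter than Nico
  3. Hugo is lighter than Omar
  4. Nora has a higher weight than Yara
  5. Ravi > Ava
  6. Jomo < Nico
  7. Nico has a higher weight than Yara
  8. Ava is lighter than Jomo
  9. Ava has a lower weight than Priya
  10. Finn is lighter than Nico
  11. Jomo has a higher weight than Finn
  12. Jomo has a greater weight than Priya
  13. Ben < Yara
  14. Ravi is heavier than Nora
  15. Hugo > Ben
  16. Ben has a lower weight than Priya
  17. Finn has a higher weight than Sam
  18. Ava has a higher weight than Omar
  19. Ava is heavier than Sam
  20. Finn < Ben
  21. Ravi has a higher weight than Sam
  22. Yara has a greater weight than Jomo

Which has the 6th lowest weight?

Ava

Piecing the relations together gives one ordering: Sam < Finn < Ben < Hugo < Omar < Ava < Priya < Jomo < Yara < Nora < Ravi < Nico.
Counting 6 from the smallest end gives Ava.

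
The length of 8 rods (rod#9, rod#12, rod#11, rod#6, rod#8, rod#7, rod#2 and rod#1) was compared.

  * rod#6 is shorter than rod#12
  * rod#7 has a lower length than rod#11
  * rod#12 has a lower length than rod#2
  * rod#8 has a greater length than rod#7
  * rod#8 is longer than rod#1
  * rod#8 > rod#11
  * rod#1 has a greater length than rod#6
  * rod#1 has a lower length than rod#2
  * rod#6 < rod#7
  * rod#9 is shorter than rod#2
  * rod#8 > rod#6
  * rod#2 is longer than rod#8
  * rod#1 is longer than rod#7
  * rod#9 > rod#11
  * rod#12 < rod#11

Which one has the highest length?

rod#2

rod#6 is not greatest since rod#6 < rod#7; rod#7 is not greatest since rod#7 < rod#8; rod#12 is not greatest since rod#12 < rod#11; rod#1 is not greatest since rod#1 < rod#2; rod#11 is not greatest since rod#11 < rod#9; rod#8 is not greatest since rod#8 < rod#2; rod#9 is not greatest since rod#9 < rod#2.
Only rod#2 has nothing above it, so rod#2 is the highest length.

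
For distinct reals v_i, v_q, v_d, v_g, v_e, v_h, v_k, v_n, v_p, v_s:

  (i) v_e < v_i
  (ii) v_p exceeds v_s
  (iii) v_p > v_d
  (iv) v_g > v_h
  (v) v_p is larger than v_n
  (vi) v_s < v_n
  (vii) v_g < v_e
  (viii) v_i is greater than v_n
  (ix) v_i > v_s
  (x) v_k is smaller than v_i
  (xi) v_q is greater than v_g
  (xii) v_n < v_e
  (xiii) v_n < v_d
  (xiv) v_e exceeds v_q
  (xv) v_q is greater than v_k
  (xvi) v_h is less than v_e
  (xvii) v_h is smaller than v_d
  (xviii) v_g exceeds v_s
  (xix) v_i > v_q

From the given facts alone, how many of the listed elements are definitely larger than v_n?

From v_n the given relations immediately reach v_d, v_p, v_e, v_i.
Nothing else is reachable above v_n; 4 in all.

4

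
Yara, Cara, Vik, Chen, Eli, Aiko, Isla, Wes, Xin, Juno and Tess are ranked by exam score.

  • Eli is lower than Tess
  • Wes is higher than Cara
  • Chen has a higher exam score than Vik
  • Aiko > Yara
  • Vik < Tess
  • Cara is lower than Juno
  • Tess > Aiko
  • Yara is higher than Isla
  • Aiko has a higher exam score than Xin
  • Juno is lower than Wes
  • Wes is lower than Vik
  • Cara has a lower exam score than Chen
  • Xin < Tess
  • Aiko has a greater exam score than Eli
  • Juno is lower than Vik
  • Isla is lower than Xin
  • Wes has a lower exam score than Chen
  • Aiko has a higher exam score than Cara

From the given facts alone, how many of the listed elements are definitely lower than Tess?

From Tess the given relations immediately reach Xin, Vik, Eli, Aiko.
From those, Cara, Juno, Isla, Yara, Wes — 9 in total.
Nothing else is reachable below Tess; 9 in all.

9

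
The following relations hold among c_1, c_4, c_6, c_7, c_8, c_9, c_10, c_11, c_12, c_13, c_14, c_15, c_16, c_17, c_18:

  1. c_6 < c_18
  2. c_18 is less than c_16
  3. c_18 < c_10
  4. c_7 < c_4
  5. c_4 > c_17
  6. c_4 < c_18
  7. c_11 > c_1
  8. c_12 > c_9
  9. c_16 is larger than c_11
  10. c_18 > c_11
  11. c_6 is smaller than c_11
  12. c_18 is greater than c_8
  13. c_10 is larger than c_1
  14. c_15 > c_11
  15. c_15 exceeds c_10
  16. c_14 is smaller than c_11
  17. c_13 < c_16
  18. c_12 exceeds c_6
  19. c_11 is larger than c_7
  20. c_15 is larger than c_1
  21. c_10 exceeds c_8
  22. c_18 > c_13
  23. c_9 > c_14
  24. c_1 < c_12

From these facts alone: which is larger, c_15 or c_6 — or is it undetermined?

c_15

The relevant relations are c_6 < c_11; c_11 < c_18; c_18 < c_10; c_10 < c_15.
Together: c_6 < c_11 < c_18 < c_10 < c_15.
So c_15 is larger.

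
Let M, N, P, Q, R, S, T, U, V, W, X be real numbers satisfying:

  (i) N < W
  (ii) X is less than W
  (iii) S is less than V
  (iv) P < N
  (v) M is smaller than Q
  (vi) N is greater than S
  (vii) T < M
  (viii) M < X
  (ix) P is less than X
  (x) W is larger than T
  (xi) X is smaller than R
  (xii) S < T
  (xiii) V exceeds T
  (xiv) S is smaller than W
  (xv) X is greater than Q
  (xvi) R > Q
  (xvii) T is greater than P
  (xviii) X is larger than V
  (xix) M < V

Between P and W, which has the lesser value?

Chaining the given relations: P < T < M < V < X < W.
So P < W; P is the smaller of the two.

P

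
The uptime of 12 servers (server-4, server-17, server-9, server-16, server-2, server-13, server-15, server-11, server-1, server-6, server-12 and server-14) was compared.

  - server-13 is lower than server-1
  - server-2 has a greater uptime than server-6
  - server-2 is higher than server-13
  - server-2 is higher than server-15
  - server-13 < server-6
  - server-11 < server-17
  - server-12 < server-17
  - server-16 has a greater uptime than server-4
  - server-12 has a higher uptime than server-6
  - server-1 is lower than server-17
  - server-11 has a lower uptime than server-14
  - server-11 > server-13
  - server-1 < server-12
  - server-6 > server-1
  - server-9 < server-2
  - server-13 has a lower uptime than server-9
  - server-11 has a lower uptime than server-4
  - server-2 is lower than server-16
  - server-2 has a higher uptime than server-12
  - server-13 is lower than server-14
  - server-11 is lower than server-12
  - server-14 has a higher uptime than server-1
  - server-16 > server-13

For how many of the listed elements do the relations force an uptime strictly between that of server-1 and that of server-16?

3

Chaining upward from server-1 reaches: server-6, server-14, server-12, server-2, server-17.
Chaining downward from server-16 reaches: server-13, server-9, server-6, server-11, server-15, server-12, server-4, server-2.
Strictly between server-1 and server-16 are those in both lists: server-6, server-12, server-2 — 3 elements.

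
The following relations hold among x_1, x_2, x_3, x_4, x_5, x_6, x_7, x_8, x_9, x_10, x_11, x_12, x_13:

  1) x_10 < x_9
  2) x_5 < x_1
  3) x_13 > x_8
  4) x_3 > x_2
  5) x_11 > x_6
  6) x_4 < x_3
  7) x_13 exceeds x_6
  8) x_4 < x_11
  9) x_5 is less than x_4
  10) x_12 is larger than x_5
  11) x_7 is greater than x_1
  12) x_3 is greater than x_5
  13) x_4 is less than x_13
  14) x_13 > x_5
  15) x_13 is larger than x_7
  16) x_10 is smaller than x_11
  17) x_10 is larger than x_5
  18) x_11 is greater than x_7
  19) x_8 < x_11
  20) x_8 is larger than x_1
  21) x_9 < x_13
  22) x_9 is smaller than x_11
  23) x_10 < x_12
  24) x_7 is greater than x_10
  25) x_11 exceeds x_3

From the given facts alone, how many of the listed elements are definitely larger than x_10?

From x_10 the given relations immediately reach x_9, x_7, x_11, x_12.
From those, x_13 — 5 in total.
No other element is forced above x_10 by the given relations, so the count is 5.

5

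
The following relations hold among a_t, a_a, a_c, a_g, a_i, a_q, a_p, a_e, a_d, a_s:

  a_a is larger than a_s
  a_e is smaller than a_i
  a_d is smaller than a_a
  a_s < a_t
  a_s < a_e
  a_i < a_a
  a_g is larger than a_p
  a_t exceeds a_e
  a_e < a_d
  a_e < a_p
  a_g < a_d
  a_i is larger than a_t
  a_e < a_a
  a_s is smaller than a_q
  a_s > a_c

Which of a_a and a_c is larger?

a_a

a_c < a_s and a_s < a_e give a_c < a_e.
Then a_e < a_p extends the chain to a_p.
With a_p < a_g: a_c < a_s < a_e < a_p < a_g.
Then a_g < a_d extends the chain to a_d.
With a_d < a_a: a_c < a_s < a_e < a_p < a_g < a_d < a_a.
So a_c < a_a; a_a is the larger of the two.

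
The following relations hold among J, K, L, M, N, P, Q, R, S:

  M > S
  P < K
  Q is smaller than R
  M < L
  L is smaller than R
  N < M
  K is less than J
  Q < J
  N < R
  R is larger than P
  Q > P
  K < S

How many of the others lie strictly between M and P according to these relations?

2

Chaining upward from P reaches: Q, K, S, J, L, R.
Chaining downward from M reaches: K, S, N.
Strictly between P and M are those in both lists: K, S — 2 elements.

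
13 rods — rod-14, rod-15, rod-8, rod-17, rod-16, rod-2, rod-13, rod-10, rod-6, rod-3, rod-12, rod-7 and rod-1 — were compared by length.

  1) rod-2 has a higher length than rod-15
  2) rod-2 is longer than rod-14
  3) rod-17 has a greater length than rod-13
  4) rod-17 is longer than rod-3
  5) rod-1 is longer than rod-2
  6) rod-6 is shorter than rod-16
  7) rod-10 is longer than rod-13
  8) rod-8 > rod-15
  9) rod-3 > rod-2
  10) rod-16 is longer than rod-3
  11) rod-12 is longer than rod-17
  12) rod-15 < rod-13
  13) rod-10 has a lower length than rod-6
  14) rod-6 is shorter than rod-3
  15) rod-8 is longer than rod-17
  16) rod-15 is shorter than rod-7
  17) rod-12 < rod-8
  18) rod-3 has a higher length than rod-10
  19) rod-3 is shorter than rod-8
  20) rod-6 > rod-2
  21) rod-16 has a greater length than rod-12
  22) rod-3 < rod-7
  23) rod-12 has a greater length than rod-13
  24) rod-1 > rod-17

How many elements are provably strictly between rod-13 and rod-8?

Chaining upward from rod-13 reaches: rod-10, rod-6, rod-3, rod-17, rod-1, rod-12, rod-16, rod-7.
Chaining downward from rod-8 reaches: rod-14, rod-15, rod-2, rod-10, rod-6, rod-3, rod-17, rod-12.
Strictly between rod-13 and rod-8 are those in both lists: rod-10, rod-6, rod-3, rod-17, rod-12 — 5 elements.

5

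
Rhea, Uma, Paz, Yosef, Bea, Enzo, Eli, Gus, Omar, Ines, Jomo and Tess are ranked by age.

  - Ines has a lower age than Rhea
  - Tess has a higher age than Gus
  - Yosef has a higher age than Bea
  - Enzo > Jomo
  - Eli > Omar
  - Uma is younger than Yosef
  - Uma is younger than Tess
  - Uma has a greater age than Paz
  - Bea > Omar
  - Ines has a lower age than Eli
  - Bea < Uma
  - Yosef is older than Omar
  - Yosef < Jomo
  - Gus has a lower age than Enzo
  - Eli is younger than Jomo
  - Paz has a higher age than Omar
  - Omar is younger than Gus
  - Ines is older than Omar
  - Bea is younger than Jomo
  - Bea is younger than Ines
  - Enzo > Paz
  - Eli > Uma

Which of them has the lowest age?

Bea is not least since Omar < Bea; Paz is not least since Omar < Paz; Ines is not least since Bea < Ines; Uma is not least since Paz < Uma; Yosef is not least since Omar < Yosef; Eli is not least since Uma < Eli; Jomo is not least since Yosef < Jomo; Gus is not least since Omar < Gus; Tess is not least since Uma < Tess; Rhea is not least since Ines < Rhea; Enzo is not least since Paz < Enzo.
Only Omar has nothing below it, so Omar is the lowest age.

Omar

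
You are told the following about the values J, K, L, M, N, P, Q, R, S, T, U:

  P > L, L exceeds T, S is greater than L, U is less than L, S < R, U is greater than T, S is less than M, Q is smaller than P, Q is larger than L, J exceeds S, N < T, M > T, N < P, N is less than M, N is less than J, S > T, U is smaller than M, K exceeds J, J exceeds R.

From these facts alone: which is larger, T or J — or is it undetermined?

J

T < U and U < L give T < L.
Then L < S extends the chain to S.
Then S < J extends the chain to J.
So J is larger.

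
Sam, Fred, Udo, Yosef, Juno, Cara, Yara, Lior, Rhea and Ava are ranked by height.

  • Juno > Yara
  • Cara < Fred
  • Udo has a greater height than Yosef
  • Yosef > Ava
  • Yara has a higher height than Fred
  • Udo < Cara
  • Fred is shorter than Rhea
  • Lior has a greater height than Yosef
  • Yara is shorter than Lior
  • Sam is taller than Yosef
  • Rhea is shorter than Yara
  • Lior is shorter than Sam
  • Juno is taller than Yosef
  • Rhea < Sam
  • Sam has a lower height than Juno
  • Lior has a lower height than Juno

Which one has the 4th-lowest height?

Cara

The consecutive relations fix a unique order: Ava < Yosef < Udo < Cara < Fred < Rhea < Yara < Lior < Sam < Juno.
Counting 4 from the smallest end gives Cara.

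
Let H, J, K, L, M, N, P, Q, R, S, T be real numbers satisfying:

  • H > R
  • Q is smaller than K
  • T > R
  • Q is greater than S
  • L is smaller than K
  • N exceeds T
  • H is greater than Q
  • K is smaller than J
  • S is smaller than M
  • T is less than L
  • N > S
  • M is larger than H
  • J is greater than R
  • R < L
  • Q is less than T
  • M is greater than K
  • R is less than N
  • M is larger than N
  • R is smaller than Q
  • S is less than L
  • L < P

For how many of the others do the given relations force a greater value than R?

Directly above R: Q, T, L, N, H, J.
One step further: K, M, P (9 so far).
Nothing else is reachable above R; 9 in all.

9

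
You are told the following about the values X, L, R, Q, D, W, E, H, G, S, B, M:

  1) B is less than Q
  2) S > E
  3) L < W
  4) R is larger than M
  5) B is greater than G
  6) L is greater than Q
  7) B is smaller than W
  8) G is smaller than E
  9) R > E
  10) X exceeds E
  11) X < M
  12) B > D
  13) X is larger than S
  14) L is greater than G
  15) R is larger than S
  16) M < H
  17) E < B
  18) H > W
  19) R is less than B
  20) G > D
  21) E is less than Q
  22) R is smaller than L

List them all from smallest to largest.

D < G < E < S < X < M < R < B < Q < L < W < H

Each adjacent pair is fixed by a given relation: D < G; G < E; E < S; S < X; X < M; M < R; R < B; B < Q; Q < L; L < W; W < H. Chaining them end to end gives the full order.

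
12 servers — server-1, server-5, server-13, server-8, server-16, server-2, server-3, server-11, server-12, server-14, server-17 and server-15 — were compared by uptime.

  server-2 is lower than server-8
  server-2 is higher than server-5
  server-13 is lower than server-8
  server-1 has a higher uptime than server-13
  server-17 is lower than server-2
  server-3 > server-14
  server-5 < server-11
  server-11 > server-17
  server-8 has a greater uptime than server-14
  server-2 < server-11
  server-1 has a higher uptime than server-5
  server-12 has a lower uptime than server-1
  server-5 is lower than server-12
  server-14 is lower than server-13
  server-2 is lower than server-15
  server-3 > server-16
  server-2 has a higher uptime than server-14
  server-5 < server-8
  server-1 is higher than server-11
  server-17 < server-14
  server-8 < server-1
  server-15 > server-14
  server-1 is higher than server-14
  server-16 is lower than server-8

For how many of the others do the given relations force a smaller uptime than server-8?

Directly below server-8: server-5, server-16, server-14, server-13, server-2.
One step further: server-17 (6 so far).
Nothing else is reachable below server-8; 6 in all.

6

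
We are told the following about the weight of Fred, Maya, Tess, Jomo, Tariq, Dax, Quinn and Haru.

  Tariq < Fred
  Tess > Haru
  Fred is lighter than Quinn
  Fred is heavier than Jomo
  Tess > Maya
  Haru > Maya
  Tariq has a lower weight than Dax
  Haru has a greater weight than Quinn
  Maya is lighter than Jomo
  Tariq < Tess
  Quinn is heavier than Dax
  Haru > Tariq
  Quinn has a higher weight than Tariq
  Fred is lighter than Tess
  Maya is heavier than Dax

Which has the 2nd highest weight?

Haru

Chaining the given pairs: Tariq < Dax < Maya < Jomo < Fred < Quinn < Haru < Tess.
The 2nd largest is Haru.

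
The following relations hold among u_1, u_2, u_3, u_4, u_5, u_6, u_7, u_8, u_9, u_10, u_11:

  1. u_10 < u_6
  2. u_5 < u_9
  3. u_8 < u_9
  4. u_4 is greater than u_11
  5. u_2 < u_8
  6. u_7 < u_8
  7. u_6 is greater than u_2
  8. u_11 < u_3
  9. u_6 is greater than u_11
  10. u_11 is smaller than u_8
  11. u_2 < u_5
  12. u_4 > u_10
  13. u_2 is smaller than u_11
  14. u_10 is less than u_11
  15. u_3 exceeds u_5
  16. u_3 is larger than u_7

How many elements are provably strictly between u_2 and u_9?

3

The relations place u_2 below u_9. An element lies strictly between them when it is forced above u_2 and also forced below u_9.
Above u_2: {u_11, u_8, u_4, u_6, u_5, u_3}. Below u_9: {u_10, u_11, u_7, u_8, u_5}.
Intersection: {u_11, u_8, u_5} — 3.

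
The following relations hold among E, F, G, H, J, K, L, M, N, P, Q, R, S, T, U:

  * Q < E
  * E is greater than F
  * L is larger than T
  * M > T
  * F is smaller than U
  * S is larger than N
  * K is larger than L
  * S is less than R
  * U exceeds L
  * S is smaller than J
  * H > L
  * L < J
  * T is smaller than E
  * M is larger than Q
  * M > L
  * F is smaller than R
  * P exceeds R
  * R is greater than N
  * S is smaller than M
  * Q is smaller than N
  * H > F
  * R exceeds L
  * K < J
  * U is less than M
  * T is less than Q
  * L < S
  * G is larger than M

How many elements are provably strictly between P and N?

2

The relations place N below P. An element lies strictly between them when it is forced above N and also forced below P.
Above N: {S, R, M, G, J}. Below P: {T, Q, L, F, S, R}.
Intersection: {S, R} — 2.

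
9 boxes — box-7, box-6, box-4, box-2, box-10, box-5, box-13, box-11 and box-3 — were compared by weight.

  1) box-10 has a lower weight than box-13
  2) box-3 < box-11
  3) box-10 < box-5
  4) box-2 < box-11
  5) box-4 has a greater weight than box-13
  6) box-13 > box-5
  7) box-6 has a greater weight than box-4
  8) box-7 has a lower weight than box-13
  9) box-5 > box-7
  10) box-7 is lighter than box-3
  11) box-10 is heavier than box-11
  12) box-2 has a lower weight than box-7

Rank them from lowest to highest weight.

box-2 < box-7 < box-3 < box-11 < box-10 < box-5 < box-13 < box-4 < box-6

Nothing is placed below box-2, so it is least; from there box-2 < box-7; box-7 < box-3; box-3 < box-11; box-11 < box-10; box-10 < box-5; box-5 < box-13; box-13 < box-4; box-4 < box-6, each given directly.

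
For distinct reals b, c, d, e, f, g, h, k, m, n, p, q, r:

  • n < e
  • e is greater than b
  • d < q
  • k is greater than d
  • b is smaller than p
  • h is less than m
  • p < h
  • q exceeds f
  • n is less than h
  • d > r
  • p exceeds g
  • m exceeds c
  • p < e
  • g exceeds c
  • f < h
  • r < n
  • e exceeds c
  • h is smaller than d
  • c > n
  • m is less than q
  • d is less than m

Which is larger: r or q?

q

The relevant relations are r < n; n < c; c < g; g < p; p < h; h < d; d < m; m < q.
Chaining these gives r < n < c < g < p < h < d < m < q.
So r < q; q is the larger of the two.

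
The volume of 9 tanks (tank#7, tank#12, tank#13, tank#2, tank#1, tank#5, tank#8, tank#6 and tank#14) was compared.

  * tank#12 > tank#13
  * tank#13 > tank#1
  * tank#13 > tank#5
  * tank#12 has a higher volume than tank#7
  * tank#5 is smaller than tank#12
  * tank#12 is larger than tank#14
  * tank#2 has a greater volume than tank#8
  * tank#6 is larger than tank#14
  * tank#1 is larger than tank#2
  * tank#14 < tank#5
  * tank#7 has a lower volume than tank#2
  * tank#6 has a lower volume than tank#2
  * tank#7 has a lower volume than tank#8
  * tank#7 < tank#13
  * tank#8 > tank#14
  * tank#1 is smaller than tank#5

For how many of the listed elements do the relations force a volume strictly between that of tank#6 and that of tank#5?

The relations place tank#6 below tank#5. An element lies strictly between them when it is forced above tank#6 and also forced below tank#5.
Above tank#6: {tank#2, tank#1, tank#13, tank#12}. Below tank#5: {tank#14, tank#7, tank#8, tank#2, tank#1}.
Intersection: {tank#2, tank#1} — 2.

2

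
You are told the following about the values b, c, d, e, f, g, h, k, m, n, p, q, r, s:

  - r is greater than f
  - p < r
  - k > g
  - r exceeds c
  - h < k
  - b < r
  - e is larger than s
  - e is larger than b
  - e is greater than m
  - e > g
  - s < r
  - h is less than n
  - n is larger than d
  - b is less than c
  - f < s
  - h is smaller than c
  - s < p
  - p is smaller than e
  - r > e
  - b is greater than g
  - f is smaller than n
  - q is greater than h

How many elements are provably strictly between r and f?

Chaining upward from f reaches: n, s, p, e.
Chaining downward from r reaches: g, b, h, s, c, m, p, e.
Strictly between f and r are those in both lists: s, p, e — 3 elements.

3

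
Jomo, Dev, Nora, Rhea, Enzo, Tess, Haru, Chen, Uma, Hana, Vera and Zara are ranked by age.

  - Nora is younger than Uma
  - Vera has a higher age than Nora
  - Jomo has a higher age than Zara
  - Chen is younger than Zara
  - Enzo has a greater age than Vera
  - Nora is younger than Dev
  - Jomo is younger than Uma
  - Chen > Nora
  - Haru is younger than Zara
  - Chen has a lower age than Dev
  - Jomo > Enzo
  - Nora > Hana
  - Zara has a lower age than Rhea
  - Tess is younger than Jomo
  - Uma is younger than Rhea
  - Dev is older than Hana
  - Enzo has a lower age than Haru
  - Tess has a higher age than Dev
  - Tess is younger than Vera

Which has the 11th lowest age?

Uma

The consecutive relations fix a unique order: Hana < Nora < Chen < Dev < Tess < Vera < Enzo < Haru < Zara < Jomo < Uma < Rhea.
The 11th smallest is Uma.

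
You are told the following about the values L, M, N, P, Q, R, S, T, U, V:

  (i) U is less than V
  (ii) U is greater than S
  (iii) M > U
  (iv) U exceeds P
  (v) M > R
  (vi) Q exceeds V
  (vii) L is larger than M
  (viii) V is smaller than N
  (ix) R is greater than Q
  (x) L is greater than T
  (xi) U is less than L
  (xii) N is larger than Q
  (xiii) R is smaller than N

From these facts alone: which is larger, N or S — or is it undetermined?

N

The relevant relations are S < U; U < V; V < Q; Q < R; R < N.
Together: S < U < V < Q < R < N.
So N is larger.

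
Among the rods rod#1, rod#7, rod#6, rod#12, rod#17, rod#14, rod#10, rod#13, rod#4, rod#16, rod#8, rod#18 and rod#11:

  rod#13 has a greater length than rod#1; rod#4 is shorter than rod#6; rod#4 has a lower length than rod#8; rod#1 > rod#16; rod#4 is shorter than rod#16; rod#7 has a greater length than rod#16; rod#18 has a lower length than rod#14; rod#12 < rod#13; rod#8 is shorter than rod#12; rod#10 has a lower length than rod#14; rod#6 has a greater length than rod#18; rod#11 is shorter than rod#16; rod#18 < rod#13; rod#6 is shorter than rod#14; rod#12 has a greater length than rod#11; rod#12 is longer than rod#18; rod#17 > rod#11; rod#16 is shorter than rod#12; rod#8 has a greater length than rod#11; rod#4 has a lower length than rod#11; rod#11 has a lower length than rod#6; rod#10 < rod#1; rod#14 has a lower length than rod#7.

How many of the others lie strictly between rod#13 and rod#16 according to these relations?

Chaining upward from rod#16 reaches: rod#1, rod#12, rod#7.
Chaining downward from rod#13 reaches: rod#18, rod#10, rod#4, rod#11, rod#8, rod#1, rod#12.
Strictly between rod#16 and rod#13 are those in both lists: rod#1, rod#12 — 2 elements.

2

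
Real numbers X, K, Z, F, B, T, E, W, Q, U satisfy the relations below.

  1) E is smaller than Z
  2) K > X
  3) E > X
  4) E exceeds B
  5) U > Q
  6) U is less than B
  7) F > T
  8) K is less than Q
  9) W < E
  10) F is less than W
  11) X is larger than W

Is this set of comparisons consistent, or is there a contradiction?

The single ordering T < F < W < X < K < Q < U < B < E < Z satisfies every listed relation, so no contradiction arises.

consistent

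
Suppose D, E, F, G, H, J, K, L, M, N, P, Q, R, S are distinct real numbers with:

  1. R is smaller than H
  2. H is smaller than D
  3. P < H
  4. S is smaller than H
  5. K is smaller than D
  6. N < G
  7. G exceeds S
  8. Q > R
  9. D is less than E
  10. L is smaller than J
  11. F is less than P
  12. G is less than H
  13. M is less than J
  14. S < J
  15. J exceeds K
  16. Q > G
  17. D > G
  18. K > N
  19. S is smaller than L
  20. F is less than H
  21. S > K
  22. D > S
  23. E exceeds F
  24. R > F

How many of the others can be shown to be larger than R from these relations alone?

From R the given relations immediately reach H, Q.
From those, D — 3 in total.
From those, E — 4 in total.
Nothing else is reachable above R; 4 in all.

4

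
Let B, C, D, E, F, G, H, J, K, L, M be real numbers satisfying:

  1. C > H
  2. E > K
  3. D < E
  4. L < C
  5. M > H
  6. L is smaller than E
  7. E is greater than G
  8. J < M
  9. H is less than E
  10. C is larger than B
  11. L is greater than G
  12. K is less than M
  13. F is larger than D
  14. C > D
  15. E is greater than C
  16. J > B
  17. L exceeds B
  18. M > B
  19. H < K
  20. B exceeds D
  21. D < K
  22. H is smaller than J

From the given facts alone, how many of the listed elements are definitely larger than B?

Directly above B: L, J, M, C.
One step further: E (5 so far).
Nothing else is reachable above B; 5 in all.

5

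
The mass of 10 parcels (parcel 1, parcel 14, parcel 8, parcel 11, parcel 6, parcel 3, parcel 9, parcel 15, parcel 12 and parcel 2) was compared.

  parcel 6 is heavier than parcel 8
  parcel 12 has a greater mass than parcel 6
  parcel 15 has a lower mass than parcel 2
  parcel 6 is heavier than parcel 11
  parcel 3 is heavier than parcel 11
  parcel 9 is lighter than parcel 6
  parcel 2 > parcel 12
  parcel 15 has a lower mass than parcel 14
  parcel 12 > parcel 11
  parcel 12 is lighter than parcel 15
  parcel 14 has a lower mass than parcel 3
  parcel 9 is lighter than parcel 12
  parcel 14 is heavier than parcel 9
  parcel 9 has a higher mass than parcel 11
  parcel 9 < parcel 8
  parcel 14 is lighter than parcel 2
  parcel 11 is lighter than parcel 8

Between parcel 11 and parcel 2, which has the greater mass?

parcel 11 < parcel 9 and parcel 9 < parcel 8 give parcel 11 < parcel 8.
With parcel 8 < parcel 6: parcel 11 < parcel 9 < parcel 8 < parcel 6.
With parcel 6 < parcel 12: parcel 11 < parcel 9 < parcel 8 < parcel 6 < parcel 12.
Then parcel 12 < parcel 15 extends the chain to parcel 15.
Then parcel 15 < parcel 14 extends the chain to parcel 14.
With parcel 14 < parcel 2: parcel 11 < parcel 9 < parcel 8 < parcel 6 < parcel 12 < parcel 15 < parcel 14 < parcel 2.
So parcel 11 < parcel 2; parcel 2 is the heavier of the two.

parcel 2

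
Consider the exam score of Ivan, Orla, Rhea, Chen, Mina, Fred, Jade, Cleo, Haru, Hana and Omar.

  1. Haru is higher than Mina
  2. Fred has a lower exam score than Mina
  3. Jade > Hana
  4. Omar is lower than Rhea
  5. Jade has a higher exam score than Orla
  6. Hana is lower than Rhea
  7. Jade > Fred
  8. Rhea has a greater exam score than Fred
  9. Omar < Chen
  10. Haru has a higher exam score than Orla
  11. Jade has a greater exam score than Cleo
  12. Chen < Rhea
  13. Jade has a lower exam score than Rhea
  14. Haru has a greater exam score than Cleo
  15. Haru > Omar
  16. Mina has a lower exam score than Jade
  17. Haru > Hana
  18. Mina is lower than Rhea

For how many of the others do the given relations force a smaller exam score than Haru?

6

From Haru the given relations immediately reach Orla, Omar, Mina, Cleo, Hana.
From those, Fred — 6 in total.
No other element is forced below Haru by the given relations, so the count is 6.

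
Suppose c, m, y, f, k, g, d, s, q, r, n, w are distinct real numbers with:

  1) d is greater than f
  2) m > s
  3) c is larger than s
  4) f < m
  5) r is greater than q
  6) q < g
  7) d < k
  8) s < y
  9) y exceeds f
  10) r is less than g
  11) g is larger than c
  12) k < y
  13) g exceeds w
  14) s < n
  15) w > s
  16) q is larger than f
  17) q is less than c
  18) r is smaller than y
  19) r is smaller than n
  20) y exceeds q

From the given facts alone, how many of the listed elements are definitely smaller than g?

From g the given relations immediately reach q, r, c, w.
From those, f, s — 6 in total.
Nothing else is reachable below g; 6 in all.

6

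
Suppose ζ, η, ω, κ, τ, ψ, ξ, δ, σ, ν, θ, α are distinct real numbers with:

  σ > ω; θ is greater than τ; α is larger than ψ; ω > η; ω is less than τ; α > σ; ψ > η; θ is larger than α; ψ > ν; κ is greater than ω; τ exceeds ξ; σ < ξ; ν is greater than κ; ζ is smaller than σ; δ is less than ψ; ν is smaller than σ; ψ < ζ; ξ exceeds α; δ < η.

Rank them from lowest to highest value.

δ < η < ω < κ < ν < ψ < ζ < σ < α < ξ < τ < θ

Each adjacent pair is fixed by a given relation: δ < η; η < ω; ω < κ; κ < ν; ν < ψ; ψ < ζ; ζ < σ; σ < α; α < ξ; ξ < τ; τ < θ. Chaining them end to end gives the full order.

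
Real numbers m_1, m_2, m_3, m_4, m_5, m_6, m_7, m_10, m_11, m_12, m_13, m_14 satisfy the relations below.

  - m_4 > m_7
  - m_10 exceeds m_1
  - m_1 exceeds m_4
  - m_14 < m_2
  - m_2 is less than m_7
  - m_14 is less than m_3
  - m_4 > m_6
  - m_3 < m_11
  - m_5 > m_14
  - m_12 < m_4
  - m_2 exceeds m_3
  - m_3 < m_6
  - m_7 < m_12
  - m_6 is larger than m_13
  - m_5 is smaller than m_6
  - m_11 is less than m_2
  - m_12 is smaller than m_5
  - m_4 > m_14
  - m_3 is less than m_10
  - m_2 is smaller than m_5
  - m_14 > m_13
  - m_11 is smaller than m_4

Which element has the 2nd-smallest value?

The consecutive relations fix a unique order: m_13 < m_14 < m_3 < m_11 < m_2 < m_7 < m_12 < m_5 < m_6 < m_4 < m_1 < m_10.
The 2nd smallest is m_14.

m_14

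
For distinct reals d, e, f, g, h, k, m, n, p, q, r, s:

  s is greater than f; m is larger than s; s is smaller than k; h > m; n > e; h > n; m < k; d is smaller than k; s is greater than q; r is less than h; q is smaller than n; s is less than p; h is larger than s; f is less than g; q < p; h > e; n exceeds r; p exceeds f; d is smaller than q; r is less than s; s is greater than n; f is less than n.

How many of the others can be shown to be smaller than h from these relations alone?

8

From h the given relations immediately reach e, r, n, s, m.
From those, f, q — 7 in total.
From those, d — 8 in total.
Nothing else is reachable below h; 8 in all.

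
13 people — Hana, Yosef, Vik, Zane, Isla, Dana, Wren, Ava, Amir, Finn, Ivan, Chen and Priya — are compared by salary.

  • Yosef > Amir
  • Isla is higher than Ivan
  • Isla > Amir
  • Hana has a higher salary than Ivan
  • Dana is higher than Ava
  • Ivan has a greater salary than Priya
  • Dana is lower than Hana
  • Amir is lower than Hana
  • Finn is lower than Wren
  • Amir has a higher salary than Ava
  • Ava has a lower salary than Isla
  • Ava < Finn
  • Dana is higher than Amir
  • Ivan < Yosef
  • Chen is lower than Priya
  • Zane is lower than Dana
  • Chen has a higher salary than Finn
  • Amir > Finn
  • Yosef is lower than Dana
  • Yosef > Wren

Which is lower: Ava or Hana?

Ava < Finn and Finn < Chen give Ava < Chen.
Then Chen < Priya extends the chain to Priya.
Then Priya < Ivan extends the chain to Ivan.
With Ivan < Yosef: Ava < Finn < Chen < Priya < Ivan < Yosef.
Then Yosef < Dana extends the chain to Dana.
Then Dana < Hana extends the chain to Hana.
So Ava < Hana; Ava is the lower of the two.

Ava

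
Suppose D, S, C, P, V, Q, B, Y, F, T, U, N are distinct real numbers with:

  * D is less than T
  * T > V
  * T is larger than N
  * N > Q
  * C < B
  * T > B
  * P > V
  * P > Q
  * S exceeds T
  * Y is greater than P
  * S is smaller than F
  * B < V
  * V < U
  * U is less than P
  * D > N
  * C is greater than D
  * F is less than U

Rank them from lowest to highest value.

The consecutive links are each given: Q < N; N < D; D < C; C < B; B < V; V < T; T < S; S < F; F < U; U < P; P < Y.

Q < N < D < C < B < V < T < S < F < U < P < Y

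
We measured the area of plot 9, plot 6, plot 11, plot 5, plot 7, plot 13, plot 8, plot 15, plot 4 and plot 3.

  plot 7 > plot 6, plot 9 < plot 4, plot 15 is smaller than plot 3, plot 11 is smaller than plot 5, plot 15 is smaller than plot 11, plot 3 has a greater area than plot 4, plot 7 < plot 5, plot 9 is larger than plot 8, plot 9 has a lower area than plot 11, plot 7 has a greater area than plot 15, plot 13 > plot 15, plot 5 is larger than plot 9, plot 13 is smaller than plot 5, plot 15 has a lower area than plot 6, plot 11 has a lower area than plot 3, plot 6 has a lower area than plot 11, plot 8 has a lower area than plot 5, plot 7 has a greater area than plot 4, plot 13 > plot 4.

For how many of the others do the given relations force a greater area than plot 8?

The elements the relations force above plot 8 are plot 9, plot 4, plot 13, plot 7, plot 11, plot 5, plot 3 — no chain reaches any other.
That is 7.

7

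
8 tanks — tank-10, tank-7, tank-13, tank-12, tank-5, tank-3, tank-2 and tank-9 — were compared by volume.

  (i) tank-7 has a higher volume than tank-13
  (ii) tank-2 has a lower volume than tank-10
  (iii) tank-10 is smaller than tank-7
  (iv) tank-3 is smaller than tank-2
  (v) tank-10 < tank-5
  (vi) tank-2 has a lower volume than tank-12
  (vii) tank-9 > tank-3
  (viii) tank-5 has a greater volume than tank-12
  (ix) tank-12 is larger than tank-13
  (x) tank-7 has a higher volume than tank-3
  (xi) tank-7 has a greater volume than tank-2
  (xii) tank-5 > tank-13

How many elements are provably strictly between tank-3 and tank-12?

Chaining upward from tank-3 reaches: tank-9, tank-2, tank-10, tank-5, tank-7.
Chaining downward from tank-12 reaches: tank-13, tank-2.
Strictly between tank-3 and tank-12 are those in both lists: tank-2 — 1 element.

1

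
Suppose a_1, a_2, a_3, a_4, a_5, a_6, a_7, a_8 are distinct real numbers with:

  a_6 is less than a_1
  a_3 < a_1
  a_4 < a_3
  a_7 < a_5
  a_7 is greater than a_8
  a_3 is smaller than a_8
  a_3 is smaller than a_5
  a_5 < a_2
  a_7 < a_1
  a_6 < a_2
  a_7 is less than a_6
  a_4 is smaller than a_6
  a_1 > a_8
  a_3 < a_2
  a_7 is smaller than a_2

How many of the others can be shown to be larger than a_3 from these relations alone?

Directly above a_3: a_8, a_5, a_2, a_1.
One step further: a_7 (5 so far).
One step further: a_6 (6 so far).
No other element is forced above a_3 by the given relations, so the count is 6.

6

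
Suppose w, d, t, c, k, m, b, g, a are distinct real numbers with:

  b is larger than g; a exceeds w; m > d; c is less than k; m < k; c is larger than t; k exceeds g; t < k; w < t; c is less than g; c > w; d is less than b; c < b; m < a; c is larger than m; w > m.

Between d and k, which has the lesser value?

d

Chaining the given relations: d < m < w < t < c < g < k.
So d < k; d is the smaller of the two.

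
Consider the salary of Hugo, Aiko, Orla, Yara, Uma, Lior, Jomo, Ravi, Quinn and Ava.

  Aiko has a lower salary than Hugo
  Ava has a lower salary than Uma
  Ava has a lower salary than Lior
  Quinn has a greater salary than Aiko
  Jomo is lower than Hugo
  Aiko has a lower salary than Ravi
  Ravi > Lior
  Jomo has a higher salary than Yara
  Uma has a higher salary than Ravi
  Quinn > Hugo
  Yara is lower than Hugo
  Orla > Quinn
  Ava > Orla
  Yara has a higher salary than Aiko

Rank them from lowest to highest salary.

Nothing is placed below Aiko, so it is least; from there Aiko < Yara; Yara < Jomo; Jomo < Hugo; Hugo < Quinn; Quinn < Orla; Orla < Ava; Ava < Lior; Lior < Ravi; Ravi < Uma, each given directly.

Aiko < Yara < Jomo < Hugo < Quinn < Orla < Ava < Lior < Ravi < Uma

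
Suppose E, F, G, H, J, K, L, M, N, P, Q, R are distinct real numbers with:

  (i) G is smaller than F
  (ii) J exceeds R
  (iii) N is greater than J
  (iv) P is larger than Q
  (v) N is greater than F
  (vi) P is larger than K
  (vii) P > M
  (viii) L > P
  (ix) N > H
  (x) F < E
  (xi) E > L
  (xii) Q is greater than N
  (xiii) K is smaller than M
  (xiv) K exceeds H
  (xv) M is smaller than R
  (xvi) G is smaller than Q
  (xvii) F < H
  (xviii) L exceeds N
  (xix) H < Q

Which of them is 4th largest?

Piecing the relations together gives one ordering: G < F < H < K < M < R < J < N < Q < P < L < E.
Counting 4 from the largest end gives Q.

Q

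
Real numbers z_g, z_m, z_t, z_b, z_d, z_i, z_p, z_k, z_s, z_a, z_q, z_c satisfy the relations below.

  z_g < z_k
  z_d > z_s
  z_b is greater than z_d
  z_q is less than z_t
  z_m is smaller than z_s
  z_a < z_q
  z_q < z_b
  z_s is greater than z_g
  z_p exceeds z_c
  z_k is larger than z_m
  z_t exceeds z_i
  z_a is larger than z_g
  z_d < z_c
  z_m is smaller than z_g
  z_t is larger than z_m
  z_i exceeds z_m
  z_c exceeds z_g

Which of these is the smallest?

z_m

z_g is not least since z_m < z_g; z_a is not least since z_g < z_a; z_s is not least since z_m < z_s; z_d is not least since z_s < z_d; z_q is not least since z_a < z_q; z_b is not least since z_d < z_b; z_c is not least since z_g < z_c; z_i is not least since z_m < z_i; z_p is not least since z_c < z_p; z_k is not least since z_m < z_k; z_t is not least since z_q < z_t.
Only z_m has nothing below it, so z_m is the smallest.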